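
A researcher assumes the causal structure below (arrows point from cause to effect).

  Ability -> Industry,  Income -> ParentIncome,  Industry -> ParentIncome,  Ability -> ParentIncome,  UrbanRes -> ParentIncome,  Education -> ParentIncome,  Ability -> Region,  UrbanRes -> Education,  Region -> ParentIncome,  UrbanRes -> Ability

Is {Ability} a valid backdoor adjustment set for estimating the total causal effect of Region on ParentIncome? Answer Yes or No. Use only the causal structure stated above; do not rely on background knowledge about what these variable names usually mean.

Yes

Backdoor paths from Region to ParentIncome (paths whose first edge points into Region):
  P1: Region <- Ability <- UrbanRes -> Education -> ParentIncome
  P2: Region <- Ability <- UrbanRes -> ParentIncome
  P3: Region <- Ability -> Industry -> ParentIncome
  P4: Region <- Ability -> ParentIncome
Condition 1 (no descendant of Region in the set): holds — descendants of Region are {ParentIncome}; none are in {Ability}.
Condition 2 (every backdoor path blocked by {Ability}):
  P1: blocked at chain node Ability ∈ conditioning set.
  P2: blocked at chain node Ability ∈ conditioning set.
  P3: blocked at fork node Ability ∈ conditioning set.
  P4: blocked at fork node Ability ∈ conditioning set.
{Ability} satisfies the backdoor criterion.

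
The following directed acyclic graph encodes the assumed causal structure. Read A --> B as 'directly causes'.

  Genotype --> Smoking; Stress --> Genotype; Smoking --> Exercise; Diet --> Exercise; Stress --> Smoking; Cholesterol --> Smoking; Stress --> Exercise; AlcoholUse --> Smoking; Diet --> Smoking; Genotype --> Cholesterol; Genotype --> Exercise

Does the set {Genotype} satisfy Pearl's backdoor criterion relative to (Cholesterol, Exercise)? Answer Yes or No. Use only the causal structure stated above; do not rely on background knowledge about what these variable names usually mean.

Yes

Backdoor paths from Cholesterol to Exercise (paths whose first edge points into Cholesterol):
  P1: Cholesterol <- Genotype <- Stress -> Smoking <- Diet -> Exercise
  P2: Cholesterol <- Genotype <- Stress -> Smoking -> Exercise
  P3: Cholesterol <- Genotype <- Stress -> Exercise
  P4: Cholesterol <- Genotype -> Smoking <- Stress -> Exercise
  P5: Cholesterol <- Genotype -> Smoking <- Diet -> Exercise
  P6: Cholesterol <- Genotype -> Smoking -> Exercise
  P7: Cholesterol <- Genotype -> Exercise
Condition 1 (no descendant of Cholesterol in the set): holds — descendants of Cholesterol are {Exercise, Smoking}; none are in {Genotype}.
Condition 2 (every backdoor path blocked by {Genotype}):
  P1: blocked at chain node Genotype ∈ conditioning set.
  P2: blocked at chain node Genotype ∈ conditioning set.
  P3: blocked at chain node Genotype ∈ conditioning set.
  P4: blocked at fork node Genotype ∈ conditioning set.
  P5: blocked at fork node Genotype ∈ conditioning set.
  P6: blocked at fork node Genotype ∈ conditioning set.
  P7: blocked at fork node Genotype ∈ conditioning set.
{Genotype} satisfies the backdoor criterion.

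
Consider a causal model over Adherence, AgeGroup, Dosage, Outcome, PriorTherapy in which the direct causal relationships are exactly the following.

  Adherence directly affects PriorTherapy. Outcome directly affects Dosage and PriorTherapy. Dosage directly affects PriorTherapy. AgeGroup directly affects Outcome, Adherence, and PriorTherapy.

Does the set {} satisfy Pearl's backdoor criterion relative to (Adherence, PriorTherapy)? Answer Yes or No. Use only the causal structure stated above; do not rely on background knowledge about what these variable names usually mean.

No

Backdoor paths from Adherence to PriorTherapy (paths whose first edge points into Adherence):
  P1: Adherence <- AgeGroup -> Outcome -> Dosage -> PriorTherapy
  P2: Adherence <- AgeGroup -> Outcome -> PriorTherapy
  P3: Adherence <- AgeGroup -> PriorTherapy
Condition 1 (no descendant of Adherence in the set): holds — descendants of Adherence are {PriorTherapy}; none are in {}.
Condition 2 (every backdoor path blocked by {}):
  P1: open — no interior node is in the conditioning set.
  P2: open — no interior node is in the conditioning set.
  P3: open — no interior node is in the conditioning set.
{} does not satisfy the backdoor criterion.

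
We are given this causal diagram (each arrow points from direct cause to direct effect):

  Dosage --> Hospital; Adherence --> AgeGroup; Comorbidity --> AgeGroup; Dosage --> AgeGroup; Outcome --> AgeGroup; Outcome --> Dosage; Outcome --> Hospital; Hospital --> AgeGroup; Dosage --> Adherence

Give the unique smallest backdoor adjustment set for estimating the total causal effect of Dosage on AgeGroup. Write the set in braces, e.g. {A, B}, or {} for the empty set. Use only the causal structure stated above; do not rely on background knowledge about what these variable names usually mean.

{Outcome}

Variables eligible for adjustment (non-descendants of Dosage, excluding Dosage and AgeGroup): {Comorbidity, Outcome}.
Backdoor paths from Dosage to AgeGroup:
  P1: Dosage <- Outcome -> Hospital -> AgeGroup
  P2: Dosage <- Outcome -> AgeGroup
The empty set is not sufficient: P1 (Dosage <- Outcome -> Hospital -> AgeGroup) has no collider blocking it and no conditioned non-collider, so it is open.
Try {Outcome}:
  P1: blocked at fork node Outcome ∈ conditioning set.
  P2: blocked at fork node Outcome ∈ conditioning set.
{Outcome} contains no descendant of Dosage and blocks every backdoor path.
No other singleton works — e.g. {Comorbidity} leaves P1 open — so {Outcome} is the unique smallest valid adjustment set.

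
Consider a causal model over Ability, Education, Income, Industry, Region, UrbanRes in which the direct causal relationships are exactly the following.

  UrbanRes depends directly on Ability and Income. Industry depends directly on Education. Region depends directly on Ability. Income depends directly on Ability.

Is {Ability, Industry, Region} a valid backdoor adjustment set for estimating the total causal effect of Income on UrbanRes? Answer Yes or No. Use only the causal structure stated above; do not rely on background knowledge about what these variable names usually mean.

Backdoor paths from Income to UrbanRes (paths whose first edge points into Income):
  P1: Income <- Ability -> UrbanRes
Condition 1 (no descendant of Income in the set): holds — descendants of Income are {UrbanRes}; none are in {Ability, Industry, Region}.
Condition 2 (every backdoor path blocked by {Ability, Industry, Region}):
  P1: blocked at fork node Ability ∈ conditioning set.
{Ability, Industry, Region} satisfies the backdoor criterion.

Yes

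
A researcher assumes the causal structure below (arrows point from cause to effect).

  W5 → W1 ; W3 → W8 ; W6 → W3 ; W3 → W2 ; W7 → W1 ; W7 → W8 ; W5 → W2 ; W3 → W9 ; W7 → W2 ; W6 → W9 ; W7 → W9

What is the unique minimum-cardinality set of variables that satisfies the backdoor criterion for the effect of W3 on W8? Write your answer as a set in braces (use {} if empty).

Variables eligible for adjustment (non-descendants of W3, excluding W3 and W8): {W1, W5, W6, W7}.
Backdoor paths from W3 to W8:
  P1: W3 <- W6 -> W9 <- W7 -> W8
Each backdoor path contains an unconditioned collider, so every path is already blocked with the empty conditioning set:
  P1: blocked at collider W9 (neither it nor any descendant is in the conditioning set).
The empty set is therefore the unique smallest valid set.

{}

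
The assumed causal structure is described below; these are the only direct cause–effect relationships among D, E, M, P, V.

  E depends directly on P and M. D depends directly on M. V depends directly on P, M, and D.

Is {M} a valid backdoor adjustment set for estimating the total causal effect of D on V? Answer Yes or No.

Backdoor paths from D to V (paths whose first edge points into D):
  P1: D <- M -> E <- P -> V
  P2: D <- M -> V
Condition 1 (no descendant of D in the set): holds — descendants of D are {V}; none are in {M}.
Condition 2 (every backdoor path blocked by {M}):
  P1: blocked at fork node M ∈ conditioning set.
  P2: blocked at fork node M ∈ conditioning set.
{M} satisfies the backdoor criterion.

Yes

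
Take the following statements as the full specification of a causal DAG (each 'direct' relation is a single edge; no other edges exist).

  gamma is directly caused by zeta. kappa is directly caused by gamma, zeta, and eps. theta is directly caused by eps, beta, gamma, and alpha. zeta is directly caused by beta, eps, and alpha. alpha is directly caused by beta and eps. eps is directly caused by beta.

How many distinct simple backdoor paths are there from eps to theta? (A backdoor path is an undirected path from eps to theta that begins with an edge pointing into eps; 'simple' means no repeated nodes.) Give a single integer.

7

A backdoor path from eps to theta is any simple undirected path whose first edge points into eps (i.e. leaves eps via a parent).
Parents of eps: {beta}.
Enumerating:
  P1: eps <- beta -> alpha -> zeta -> gamma -> theta
  P2: eps <- beta -> alpha -> zeta -> kappa <- gamma -> theta
  P3: eps <- beta -> alpha -> theta
  P4: eps <- beta -> zeta <- alpha -> theta
  P5: eps <- beta -> zeta -> gamma -> theta
  P6: eps <- beta -> zeta -> kappa <- gamma -> theta
  P7: eps <- beta -> theta
That exhausts the simple backdoor paths. Count: 7.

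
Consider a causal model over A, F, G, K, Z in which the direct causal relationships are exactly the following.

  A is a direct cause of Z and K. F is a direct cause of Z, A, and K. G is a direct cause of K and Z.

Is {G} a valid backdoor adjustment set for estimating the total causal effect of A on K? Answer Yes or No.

No

Backdoor paths from A to K (paths whose first edge points into A):
  P1: A <- F -> Z <- G -> K
  P2: A <- F -> K
Condition 1 (no descendant of A in the set): holds — descendants of A are {K, Z}; none are in {G}.
Condition 2 (every backdoor path blocked by {G}):
  P1: blocked at collider Z (neither it nor any descendant is in the conditioning set).
  P2: open — no interior node is in the conditioning set.
{G} does not satisfy the backdoor criterion.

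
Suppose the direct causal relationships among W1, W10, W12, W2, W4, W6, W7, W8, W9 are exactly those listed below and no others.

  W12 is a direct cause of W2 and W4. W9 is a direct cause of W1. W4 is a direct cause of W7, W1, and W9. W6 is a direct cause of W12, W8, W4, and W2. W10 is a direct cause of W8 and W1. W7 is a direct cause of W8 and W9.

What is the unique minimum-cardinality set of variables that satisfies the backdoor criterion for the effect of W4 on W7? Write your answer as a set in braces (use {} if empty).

{}

Variables eligible for adjustment (non-descendants of W4, excluding W4 and W7): {W10, W12, W2, W6}.
Backdoor paths from W4 to W7:
  P1: W4 <- W6 -> W8 <- W10 -> W1 <- W9 <- W7
  P2: W4 <- W6 -> W8 <- W7
  P3: W4 <- W12 <- W6 -> W8 <- W10 -> W1 <- W9 <- W7
  P4: W4 <- W12 <- W6 -> W8 <- W7
  P5: W4 <- W12 -> W2 <- W6 -> W8 <- W10 -> W1 <- W9 <- W7
  P6: W4 <- W12 -> W2 <- W6 -> W8 <- W7
Each backdoor path contains an unconditioned collider, so every path is already blocked with the empty conditioning set:
  P1: blocked at collider W8 (neither it nor any descendant is in the conditioning set).
  P2: blocked at collider W8 (neither it nor any descendant is in the conditioning set).
  P3: blocked at collider W8 (neither it nor any descendant is in the conditioning set).
  P4: blocked at collider W8 (neither it nor any descendant is in the conditioning set).
  P5: blocked at collider W2 (neither it nor any descendant is in the conditioning set).
  P6: blocked at collider W2 (neither it nor any descendant is in the conditioning set).
The empty set is therefore the unique smallest valid set.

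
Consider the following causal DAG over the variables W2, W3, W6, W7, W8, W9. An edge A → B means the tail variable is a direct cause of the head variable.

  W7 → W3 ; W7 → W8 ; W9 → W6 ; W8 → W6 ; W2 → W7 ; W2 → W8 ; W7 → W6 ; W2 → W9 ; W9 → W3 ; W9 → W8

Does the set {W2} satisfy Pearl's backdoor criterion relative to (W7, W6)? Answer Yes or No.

Yes

Backdoor paths from W7 to W6 (paths whose first edge points into W7):
  P1: W7 <- W2 -> W9 -> W8 -> W6
  P2: W7 <- W2 -> W9 -> W6
  P3: W7 <- W2 -> W8 <- W9 -> W6
  P4: W7 <- W2 -> W8 -> W6
Condition 1 (no descendant of W7 in the set): holds — descendants of W7 are {W3, W6, W8}; none are in {W2}.
Condition 2 (every backdoor path blocked by {W2}):
  P1: blocked at fork node W2 ∈ conditioning set.
  P2: blocked at fork node W2 ∈ conditioning set.
  P3: blocked at fork node W2 ∈ conditioning set.
  P4: blocked at fork node W2 ∈ conditioning set.
{W2} satisfies the backdoor criterion.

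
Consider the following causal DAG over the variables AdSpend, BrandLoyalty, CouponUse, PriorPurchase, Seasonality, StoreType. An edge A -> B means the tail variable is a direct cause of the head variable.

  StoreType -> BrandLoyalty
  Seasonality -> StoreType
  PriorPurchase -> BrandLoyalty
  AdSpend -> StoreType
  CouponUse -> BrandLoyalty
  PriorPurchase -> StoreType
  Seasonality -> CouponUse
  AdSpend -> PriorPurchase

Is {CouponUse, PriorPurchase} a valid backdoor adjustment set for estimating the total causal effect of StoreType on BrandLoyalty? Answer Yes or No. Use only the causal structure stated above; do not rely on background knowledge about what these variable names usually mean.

Backdoor paths from StoreType to BrandLoyalty (paths whose first edge points into StoreType):
  P1: StoreType <- AdSpend -> PriorPurchase -> BrandLoyalty
  P2: StoreType <- PriorPurchase -> BrandLoyalty
  P3: StoreType <- Seasonality -> CouponUse -> BrandLoyalty
Condition 1 (no descendant of StoreType in the set): holds — descendants of StoreType are {BrandLoyalty}; none are in {CouponUse, PriorPurchase}.
Condition 2 (every backdoor path blocked by {CouponUse, PriorPurchase}):
  P1: blocked at chain node PriorPurchase ∈ conditioning set.
  P2: blocked at fork node PriorPurchase ∈ conditioning set.
  P3: blocked at chain node CouponUse ∈ conditioning set.
{CouponUse, PriorPurchase} satisfies the backdoor criterion.

Yes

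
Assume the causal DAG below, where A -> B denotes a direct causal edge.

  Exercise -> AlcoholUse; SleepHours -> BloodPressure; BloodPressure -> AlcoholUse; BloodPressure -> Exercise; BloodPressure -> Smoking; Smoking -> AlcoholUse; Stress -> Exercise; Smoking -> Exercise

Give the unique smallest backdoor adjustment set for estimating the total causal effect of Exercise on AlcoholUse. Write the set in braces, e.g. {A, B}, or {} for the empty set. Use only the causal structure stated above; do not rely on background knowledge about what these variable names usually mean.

Variables eligible for adjustment (non-descendants of Exercise, excluding Exercise and AlcoholUse): {BloodPressure, SleepHours, Smoking, Stress}.
Backdoor paths from Exercise to AlcoholUse:
  P1: Exercise <- BloodPressure -> Smoking -> AlcoholUse
  P2: Exercise <- BloodPressure -> AlcoholUse
  P3: Exercise <- Smoking <- BloodPressure -> AlcoholUse
  P4: Exercise <- Smoking -> AlcoholUse
The empty set is not sufficient: P1 (Exercise <- BloodPressure -> Smoking -> AlcoholUse) has no collider blocking it and no conditioned non-collider, so it is open.
Try {BloodPressure, Smoking}:
  P1: blocked at fork node BloodPressure ∈ conditioning set.
  P2: blocked at fork node BloodPressure ∈ conditioning set.
  P3: blocked at chain node Smoking ∈ conditioning set.
  P4: blocked at fork node Smoking ∈ conditioning set.
{BloodPressure, Smoking} contains no descendant of Exercise and blocks every backdoor path.
Every element of {BloodPressure, Smoking} is needed (dropping BloodPressure leaves P2 open; dropping Smoking leaves P4 open), so no proper subset is valid.
Among all size-2 subsets of the eligible variables, only {BloodPressure, Smoking} blocks every backdoor path, so it is the unique smallest valid adjustment set.

{BloodPressure, Smoking}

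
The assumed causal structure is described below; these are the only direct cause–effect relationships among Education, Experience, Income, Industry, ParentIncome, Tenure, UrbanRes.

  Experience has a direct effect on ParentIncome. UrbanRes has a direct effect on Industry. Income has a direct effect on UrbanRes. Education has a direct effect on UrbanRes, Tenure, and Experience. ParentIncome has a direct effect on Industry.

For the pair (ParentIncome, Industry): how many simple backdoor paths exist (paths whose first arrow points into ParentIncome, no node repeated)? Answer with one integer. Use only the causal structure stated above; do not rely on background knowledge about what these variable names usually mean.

1

A backdoor path from ParentIncome to Industry is any simple undirected path whose first edge points into ParentIncome (i.e. leaves ParentIncome via a parent).
Parents of ParentIncome: {Experience}.
Enumerating:
  P1: ParentIncome <- Experience <- Education -> UrbanRes -> Industry
That exhausts the simple backdoor paths. Count: 1.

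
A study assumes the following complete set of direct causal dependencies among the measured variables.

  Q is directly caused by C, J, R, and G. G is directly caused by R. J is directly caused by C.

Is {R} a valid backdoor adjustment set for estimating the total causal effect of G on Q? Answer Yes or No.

Yes

Backdoor paths from G to Q (paths whose first edge points into G):
  P1: G <- R -> Q
Condition 1 (no descendant of G in the set): holds — descendants of G are {Q}; none are in {R}.
Condition 2 (every backdoor path blocked by {R}):
  P1: blocked at fork node R ∈ conditioning set.
{R} satisfies the backdoor criterion.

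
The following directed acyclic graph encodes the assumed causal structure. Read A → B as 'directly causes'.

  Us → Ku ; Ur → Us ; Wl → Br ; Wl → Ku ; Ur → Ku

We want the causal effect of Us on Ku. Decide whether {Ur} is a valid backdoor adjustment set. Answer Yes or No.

Backdoor paths from Us to Ku (paths whose first edge points into Us):
  P1: Us <- Ur -> Ku
Condition 1 (no descendant of Us in the set): holds — descendants of Us are {Ku}; none are in {Ur}.
Condition 2 (every backdoor path blocked by {Ur}):
  P1: blocked at fork node Ur ∈ conditioning set.
{Ur} satisfies the backdoor criterion.

Yes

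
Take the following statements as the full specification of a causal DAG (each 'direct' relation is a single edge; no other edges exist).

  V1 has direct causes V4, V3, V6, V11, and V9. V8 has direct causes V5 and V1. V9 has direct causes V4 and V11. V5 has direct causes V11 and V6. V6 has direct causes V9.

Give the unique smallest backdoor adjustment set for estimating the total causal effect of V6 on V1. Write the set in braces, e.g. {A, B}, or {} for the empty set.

{V9}

Variables eligible for adjustment (non-descendants of V6, excluding V6 and V1): {V11, V3, V4, V9}.
Backdoor paths from V6 to V1:
  P1: V6 <- V9 <- V4 -> V1
  P2: V6 <- V9 <- V11 -> V5 -> V8 <- V1
  P3: V6 <- V9 <- V11 -> V1
  P4: V6 <- V9 -> V1
The empty set is not sufficient: P1 (V6 <- V9 <- V4 -> V1) has no collider blocking it and no conditioned non-collider, so it is open.
Try {V9}:
  P1: blocked at chain node V9 ∈ conditioning set.
  P2: blocked at chain node V9 ∈ conditioning set.
  P3: blocked at chain node V9 ∈ conditioning set.
  P4: blocked at fork node V9 ∈ conditioning set.
{V9} contains no descendant of V6 and blocks every backdoor path.
No other singleton works — e.g. {V4} leaves P3 open — so {V9} is the unique smallest valid adjustment set.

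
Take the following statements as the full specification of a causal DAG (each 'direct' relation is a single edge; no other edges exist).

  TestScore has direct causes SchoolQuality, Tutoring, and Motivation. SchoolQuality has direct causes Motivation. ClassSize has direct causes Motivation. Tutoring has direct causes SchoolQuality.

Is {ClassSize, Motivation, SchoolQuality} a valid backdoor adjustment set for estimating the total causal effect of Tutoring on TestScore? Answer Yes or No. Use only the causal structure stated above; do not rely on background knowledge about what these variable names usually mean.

Backdoor paths from Tutoring to TestScore (paths whose first edge points into Tutoring):
  P1: Tutoring <- SchoolQuality <- Motivation -> TestScore
  P2: Tutoring <- SchoolQuality -> TestScore
Condition 1 (no descendant of Tutoring in the set): holds — descendants of Tutoring are {TestScore}; none are in {ClassSize, Motivation, SchoolQuality}.
Condition 2 (every backdoor path blocked by {ClassSize, Motivation, SchoolQuality}):
  P1: blocked at chain node SchoolQuality ∈ conditioning set.
  P2: blocked at fork node SchoolQuality ∈ conditioning set.
{ClassSize, Motivation, SchoolQuality} satisfies the backdoor criterion.

Yes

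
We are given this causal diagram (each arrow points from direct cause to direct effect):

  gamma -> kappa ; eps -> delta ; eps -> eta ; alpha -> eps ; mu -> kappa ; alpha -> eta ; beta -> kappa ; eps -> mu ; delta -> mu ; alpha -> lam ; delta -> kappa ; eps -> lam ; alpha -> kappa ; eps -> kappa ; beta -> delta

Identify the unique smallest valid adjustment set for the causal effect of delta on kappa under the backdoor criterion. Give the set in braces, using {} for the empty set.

Variables eligible for adjustment (non-descendants of delta, excluding delta and kappa): {alpha, beta, eps, eta, gamma, lam}.
Backdoor paths from delta to kappa:
  P1: delta <- eps <- alpha -> kappa
  P2: delta <- eps -> mu -> kappa
  P3: delta <- eps -> kappa
  P4: delta <- eps -> eta <- alpha -> kappa
  P5: delta <- eps -> lam <- alpha -> kappa
  P6: delta <- beta -> kappa
The empty set is not sufficient: P1 (delta <- eps <- alpha -> kappa) has no collider blocking it and no conditioned non-collider, so it is open.
Try {beta, eps}:
  P1: blocked at chain node eps ∈ conditioning set.
  P2: blocked at fork node eps ∈ conditioning set.
  P3: blocked at fork node eps ∈ conditioning set.
  P4: blocked at fork node eps ∈ conditioning set.
  P5: blocked at fork node eps ∈ conditioning set.
  P6: blocked at fork node beta ∈ conditioning set.
{beta, eps} contains no descendant of delta and blocks every backdoor path.
Every element of {beta, eps} is needed (dropping beta leaves P6 open; dropping eps leaves P1 open), so no proper subset is valid.
Among all size-2 subsets of the eligible variables, only {beta, eps} blocks every backdoor path, so it is the unique smallest valid adjustment set.

{beta, eps}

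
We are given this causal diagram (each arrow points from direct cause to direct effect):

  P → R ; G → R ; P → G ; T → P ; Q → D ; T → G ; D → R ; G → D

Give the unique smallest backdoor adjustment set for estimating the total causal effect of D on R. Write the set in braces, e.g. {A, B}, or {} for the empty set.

Variables eligible for adjustment (non-descendants of D, excluding D and R): {G, P, Q, T}.
Backdoor paths from D to R:
  P1: D <- G <- T -> P -> R
  P2: D <- G <- P -> R
  P3: D <- G -> R
The empty set is not sufficient: P1 (D <- G <- T -> P -> R) has no collider blocking it and no conditioned non-collider, so it is open.
Try {G}:
  P1: blocked at chain node G ∈ conditioning set.
  P2: blocked at chain node G ∈ conditioning set.
  P3: blocked at fork node G ∈ conditioning set.
{G} contains no descendant of D and blocks every backdoor path.
No other singleton works — e.g. {T} leaves P2 open — so {G} is the unique smallest valid adjustment set.

{G}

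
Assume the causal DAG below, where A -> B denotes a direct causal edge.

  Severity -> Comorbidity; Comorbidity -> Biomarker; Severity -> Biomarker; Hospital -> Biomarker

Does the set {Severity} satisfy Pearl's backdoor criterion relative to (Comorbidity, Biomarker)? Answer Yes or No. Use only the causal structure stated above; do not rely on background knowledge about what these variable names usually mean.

Yes

Backdoor paths from Comorbidity to Biomarker (paths whose first edge points into Comorbidity):
  P1: Comorbidity <- Severity -> Biomarker
Condition 1 (no descendant of Comorbidity in the set): holds — descendants of Comorbidity are {Biomarker}; none are in {Severity}.
Condition 2 (every backdoor path blocked by {Severity}):
  P1: blocked at fork node Severity ∈ conditioning set.
{Severity} satisfies the backdoor criterion.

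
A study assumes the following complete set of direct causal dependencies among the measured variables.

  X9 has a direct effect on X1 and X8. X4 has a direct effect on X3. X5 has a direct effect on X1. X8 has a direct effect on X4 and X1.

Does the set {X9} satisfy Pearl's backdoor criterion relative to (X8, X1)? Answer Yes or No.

Backdoor paths from X8 to X1 (paths whose first edge points into X8):
  P1: X8 <- X9 -> X1
Condition 1 (no descendant of X8 in the set): holds — descendants of X8 are {X1, X3, X4}; none are in {X9}.
Condition 2 (every backdoor path blocked by {X9}):
  P1: blocked at fork node X9 ∈ conditioning set.
{X9} satisfies the backdoor criterion.

Yes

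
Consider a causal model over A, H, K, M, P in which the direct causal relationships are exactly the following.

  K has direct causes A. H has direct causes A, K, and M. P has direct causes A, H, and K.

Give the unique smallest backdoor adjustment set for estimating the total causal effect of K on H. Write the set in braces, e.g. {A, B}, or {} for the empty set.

{A}

Variables eligible for adjustment (non-descendants of K, excluding K and H): {A, M}.
Backdoor paths from K to H:
  P1: K <- A -> H
  P2: K <- A -> P <- H
The empty set is not sufficient: P1 (K <- A -> H) has no collider blocking it and no conditioned non-collider, so it is open.
Try {A}:
  P1: blocked at fork node A ∈ conditioning set.
  P2: blocked at fork node A ∈ conditioning set.
{A} contains no descendant of K and blocks every backdoor path.
No other singleton works — e.g. {M} leaves P1 open — so {A} is the unique smallest valid adjustment set.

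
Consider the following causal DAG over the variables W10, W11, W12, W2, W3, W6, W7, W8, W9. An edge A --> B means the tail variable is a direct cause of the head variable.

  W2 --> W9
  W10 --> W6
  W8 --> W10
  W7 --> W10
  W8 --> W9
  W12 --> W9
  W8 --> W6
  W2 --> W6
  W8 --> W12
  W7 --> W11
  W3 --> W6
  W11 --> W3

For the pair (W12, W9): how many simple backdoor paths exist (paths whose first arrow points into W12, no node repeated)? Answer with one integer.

4

A backdoor path from W12 to W9 is any simple undirected path whose first edge points into W12 (i.e. leaves W12 via a parent).
Parents of W12: {W8}.
Enumerating:
  P1: W12 <- W8 -> W10 <- W7 -> W11 -> W3 -> W6 <- W2 -> W9
  P2: W12 <- W8 -> W10 -> W6 <- W2 -> W9
  P3: W12 <- W8 -> W9
  P4: W12 <- W8 -> W6 <- W2 -> W9
That exhausts the simple backdoor paths. Count: 4.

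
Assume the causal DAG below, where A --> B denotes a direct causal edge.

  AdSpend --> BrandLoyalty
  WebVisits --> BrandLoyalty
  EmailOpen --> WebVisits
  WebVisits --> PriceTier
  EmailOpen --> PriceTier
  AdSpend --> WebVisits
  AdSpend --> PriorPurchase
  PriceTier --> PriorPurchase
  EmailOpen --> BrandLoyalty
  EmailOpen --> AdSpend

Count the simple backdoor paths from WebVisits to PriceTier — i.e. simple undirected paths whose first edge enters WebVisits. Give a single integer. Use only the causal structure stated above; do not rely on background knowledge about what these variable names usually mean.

6

A backdoor path from WebVisits to PriceTier is any simple undirected path whose first edge points into WebVisits (i.e. leaves WebVisits via a parent).
Parents of WebVisits: {AdSpend, EmailOpen}.
Enumerating:
  P1: WebVisits <- EmailOpen -> AdSpend -> PriorPurchase <- PriceTier
  P2: WebVisits <- EmailOpen -> PriceTier
  P3: WebVisits <- EmailOpen -> BrandLoyalty <- AdSpend -> PriorPurchase <- PriceTier
  P4: WebVisits <- AdSpend <- EmailOpen -> PriceTier
  P5: WebVisits <- AdSpend -> PriorPurchase <- PriceTier
  P6: WebVisits <- AdSpend -> BrandLoyalty <- EmailOpen -> PriceTier
That exhausts the simple backdoor paths. Count: 6.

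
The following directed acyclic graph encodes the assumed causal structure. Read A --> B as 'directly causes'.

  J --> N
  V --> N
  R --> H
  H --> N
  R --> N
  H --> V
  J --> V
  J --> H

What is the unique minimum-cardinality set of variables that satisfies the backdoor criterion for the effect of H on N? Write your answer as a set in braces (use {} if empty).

Variables eligible for adjustment (non-descendants of H, excluding H and N): {J, R}.
Backdoor paths from H to N:
  P1: H <- J -> V -> N
  P2: H <- J -> N
  P3: H <- R -> N
The empty set is not sufficient: P1 (H <- J -> V -> N) has no collider blocking it and no conditioned non-collider, so it is open.
Try {J, R}:
  P1: blocked at fork node J ∈ conditioning set.
  P2: blocked at fork node J ∈ conditioning set.
  P3: blocked at fork node R ∈ conditioning set.
{J, R} contains no descendant of H and blocks every backdoor path.
Every element of {J, R} is needed (dropping J leaves P1 open; dropping R leaves P3 open), so no proper subset is valid.
Among all size-2 subsets of the eligible variables, only {J, R} blocks every backdoor path, so it is the unique smallest valid adjustment set.

{J, R}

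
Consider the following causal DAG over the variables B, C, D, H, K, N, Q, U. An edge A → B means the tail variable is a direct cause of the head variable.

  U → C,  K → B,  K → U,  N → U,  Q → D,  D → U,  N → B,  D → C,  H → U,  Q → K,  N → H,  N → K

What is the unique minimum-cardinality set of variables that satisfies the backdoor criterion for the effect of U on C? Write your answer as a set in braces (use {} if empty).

{D}

Variables eligible for adjustment (non-descendants of U, excluding U and C): {B, D, H, K, N, Q}.
Backdoor paths from U to C:
  P1: U <- N -> K <- Q -> D -> C
  P2: U <- N -> B <- K <- Q -> D -> C
  P3: U <- D -> C
  P4: U <- K <- Q -> D -> C
  P5: U <- H <- N -> K <- Q -> D -> C
  P6: U <- H <- N -> B <- K <- Q -> D -> C
The empty set is not sufficient: P3 (U <- D -> C) has no collider blocking it and no conditioned non-collider, so it is open.
Try {D}:
  P1: blocked at collider K (neither it nor any descendant is in the conditioning set).
  P2: blocked at collider B (neither it nor any descendant is in the conditioning set).
  P3: blocked at fork node D ∈ conditioning set.
  P4: blocked at chain node D ∈ conditioning set.
  P5: blocked at collider K (neither it nor any descendant is in the conditioning set).
  P6: blocked at collider B (neither it nor any descendant is in the conditioning set).
{D} contains no descendant of U and blocks every backdoor path.
No other singleton works — e.g. {N} leaves P3 open — so {D} is the unique smallest valid adjustment set.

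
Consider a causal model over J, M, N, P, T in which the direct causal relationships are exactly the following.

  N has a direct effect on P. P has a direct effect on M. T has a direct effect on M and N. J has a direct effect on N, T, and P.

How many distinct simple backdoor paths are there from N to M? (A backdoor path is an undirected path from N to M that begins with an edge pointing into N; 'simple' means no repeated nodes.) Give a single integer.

A backdoor path from N to M is any simple undirected path whose first edge points into N (i.e. leaves N via a parent).
Parents of N: {J, T}.
Enumerating:
  P1: N <- J -> T -> M
  P2: N <- J -> P -> M
  P3: N <- T <- J -> P -> M
  P4: N <- T -> M
That exhausts the simple backdoor paths. Count: 4.

4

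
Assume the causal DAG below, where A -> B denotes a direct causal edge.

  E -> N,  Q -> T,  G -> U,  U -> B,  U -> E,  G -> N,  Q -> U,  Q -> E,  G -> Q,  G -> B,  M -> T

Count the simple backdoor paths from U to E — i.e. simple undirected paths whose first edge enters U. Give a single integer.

4

A backdoor path from U to E is any simple undirected path whose first edge points into U (i.e. leaves U via a parent).
Parents of U: {G, Q}.
Enumerating:
  P1: U <- G -> Q -> E
  P2: U <- G -> N <- E
  P3: U <- Q <- G -> N <- E
  P4: U <- Q -> E
That exhausts the simple backdoor paths. Count: 4.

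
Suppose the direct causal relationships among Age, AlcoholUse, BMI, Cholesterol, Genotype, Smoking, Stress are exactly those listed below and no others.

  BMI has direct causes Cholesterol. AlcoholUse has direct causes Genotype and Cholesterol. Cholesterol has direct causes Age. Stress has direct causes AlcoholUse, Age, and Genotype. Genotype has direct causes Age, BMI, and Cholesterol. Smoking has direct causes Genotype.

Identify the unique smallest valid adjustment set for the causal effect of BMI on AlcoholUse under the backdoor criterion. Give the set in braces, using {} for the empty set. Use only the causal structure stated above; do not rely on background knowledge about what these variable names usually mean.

{Cholesterol}

Variables eligible for adjustment (non-descendants of BMI, excluding BMI and AlcoholUse): {Age, Cholesterol}.
Backdoor paths from BMI to AlcoholUse:
  P1: BMI <- Cholesterol <- Age -> Genotype -> AlcoholUse
  P2: BMI <- Cholesterol <- Age -> Genotype -> Stress <- AlcoholUse
  P3: BMI <- Cholesterol <- Age -> Stress <- Genotype -> AlcoholUse
  P4: BMI <- Cholesterol <- Age -> Stress <- AlcoholUse
  P5: BMI <- Cholesterol -> Genotype <- Age -> Stress <- AlcoholUse
  P6: BMI <- Cholesterol -> Genotype -> AlcoholUse
  P7: BMI <- Cholesterol -> Genotype -> Stress <- AlcoholUse
  P8: BMI <- Cholesterol -> AlcoholUse
The empty set is not sufficient: P1 (BMI <- Cholesterol <- Age -> Genotype -> AlcoholUse) has no collider blocking it and no conditioned non-collider, so it is open.
Try {Cholesterol}:
  P1: blocked at chain node Cholesterol ∈ conditioning set.
  P2: blocked at chain node Cholesterol ∈ conditioning set.
  P3: blocked at chain node Cholesterol ∈ conditioning set.
  P4: blocked at chain node Cholesterol ∈ conditioning set.
  P5: blocked at fork node Cholesterol ∈ conditioning set.
  P6: blocked at fork node Cholesterol ∈ conditioning set.
  P7: blocked at fork node Cholesterol ∈ conditioning set.
  P8: blocked at fork node Cholesterol ∈ conditioning set.
{Cholesterol} contains no descendant of BMI and blocks every backdoor path.
No other singleton works — e.g. {Age} leaves P6 open — so {Cholesterol} is the unique smallest valid adjustment set.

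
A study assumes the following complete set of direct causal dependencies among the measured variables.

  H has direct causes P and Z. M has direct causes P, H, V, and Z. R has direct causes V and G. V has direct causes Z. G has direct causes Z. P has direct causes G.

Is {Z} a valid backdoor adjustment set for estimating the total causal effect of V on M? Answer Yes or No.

Yes

Backdoor paths from V to M (paths whose first edge points into V):
  P1: V <- Z -> G -> P -> H -> M
  P2: V <- Z -> G -> P -> M
  P3: V <- Z -> H <- P -> M
  P4: V <- Z -> H -> M
  P5: V <- Z -> M
Condition 1 (no descendant of V in the set): holds — descendants of V are {M, R}; none are in {Z}.
Condition 2 (every backdoor path blocked by {Z}):
  P1: blocked at fork node Z ∈ conditioning set.
  P2: blocked at fork node Z ∈ conditioning set.
  P3: blocked at fork node Z ∈ conditioning set.
  P4: blocked at fork node Z ∈ conditioning set.
  P5: blocked at fork node Z ∈ conditioning set.
{Z} satisfies the backdoor criterion.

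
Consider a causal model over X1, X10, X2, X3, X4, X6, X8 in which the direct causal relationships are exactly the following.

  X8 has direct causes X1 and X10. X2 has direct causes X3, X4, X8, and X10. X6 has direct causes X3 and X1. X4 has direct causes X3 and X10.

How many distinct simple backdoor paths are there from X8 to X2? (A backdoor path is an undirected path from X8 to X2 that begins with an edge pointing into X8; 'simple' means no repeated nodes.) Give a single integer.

6

A backdoor path from X8 to X2 is any simple undirected path whose first edge points into X8 (i.e. leaves X8 via a parent).
Parents of X8: {X1, X10}.
Enumerating:
  P1: X8 <- X10 -> X4 <- X3 -> X2
  P2: X8 <- X10 -> X4 -> X2
  P3: X8 <- X10 -> X2
  P4: X8 <- X1 -> X6 <- X3 -> X4 <- X10 -> X2
  P5: X8 <- X1 -> X6 <- X3 -> X4 -> X2
  P6: X8 <- X1 -> X6 <- X3 -> X2
That exhausts the simple backdoor paths. Count: 6.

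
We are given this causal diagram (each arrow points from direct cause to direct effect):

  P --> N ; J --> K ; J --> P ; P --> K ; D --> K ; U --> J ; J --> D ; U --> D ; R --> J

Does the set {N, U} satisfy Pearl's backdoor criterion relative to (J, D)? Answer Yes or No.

No

Backdoor paths from J to D (paths whose first edge points into J):
  P1: J <- U -> D
Condition 1 (no descendant of J in the set): FAILS — N is a descendant of J.
Condition 2 (every backdoor path blocked by {N, U}):
  P1: blocked at fork node U ∈ conditioning set.
{N, U} does not satisfy the backdoor criterion.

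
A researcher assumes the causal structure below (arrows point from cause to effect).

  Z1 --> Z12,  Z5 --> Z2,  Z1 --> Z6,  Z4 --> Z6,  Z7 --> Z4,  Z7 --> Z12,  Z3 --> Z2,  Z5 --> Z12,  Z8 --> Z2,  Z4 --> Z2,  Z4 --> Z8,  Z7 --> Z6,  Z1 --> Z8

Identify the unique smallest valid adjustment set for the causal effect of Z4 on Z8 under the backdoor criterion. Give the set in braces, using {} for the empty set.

Variables eligible for adjustment (non-descendants of Z4, excluding Z4 and Z8): {Z1, Z12, Z3, Z5, Z7}.
Backdoor paths from Z4 to Z8:
  P1: Z4 <- Z7 -> Z12 <- Z5 -> Z2 <- Z8
  P2: Z4 <- Z7 -> Z12 <- Z1 -> Z8
  P3: Z4 <- Z7 -> Z6 <- Z1 -> Z12 <- Z5 -> Z2 <- Z8
  P4: Z4 <- Z7 -> Z6 <- Z1 -> Z8
Each backdoor path contains an unconditioned collider, so every path is already blocked with the empty conditioning set:
  P1: blocked at collider Z12 (neither it nor any descendant is in the conditioning set).
  P2: blocked at collider Z12 (neither it nor any descendant is in the conditioning set).
  P3: blocked at collider Z6 (neither it nor any descendant is in the conditioning set).
  P4: blocked at collider Z6 (neither it nor any descendant is in the conditioning set).
The empty set is therefore the unique smallest valid set.

{}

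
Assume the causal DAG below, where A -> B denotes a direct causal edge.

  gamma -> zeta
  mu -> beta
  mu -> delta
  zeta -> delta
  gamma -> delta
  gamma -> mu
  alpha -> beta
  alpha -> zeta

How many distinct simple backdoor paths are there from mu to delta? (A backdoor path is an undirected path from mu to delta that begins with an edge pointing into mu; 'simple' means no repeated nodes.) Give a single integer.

2

A backdoor path from mu to delta is any simple undirected path whose first edge points into mu (i.e. leaves mu via a parent).
Parents of mu: {gamma}.
Enumerating:
  P1: mu <- gamma -> zeta -> delta
  P2: mu <- gamma -> delta
That exhausts the simple backdoor paths. Count: 2.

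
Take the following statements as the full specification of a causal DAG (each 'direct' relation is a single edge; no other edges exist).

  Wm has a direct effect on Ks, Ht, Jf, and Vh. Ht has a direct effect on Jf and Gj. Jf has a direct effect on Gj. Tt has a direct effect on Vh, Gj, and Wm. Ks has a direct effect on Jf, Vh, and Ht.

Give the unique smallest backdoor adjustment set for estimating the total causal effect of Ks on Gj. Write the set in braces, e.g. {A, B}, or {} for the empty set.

{Wm}

Variables eligible for adjustment (non-descendants of Ks, excluding Ks and Gj): {Tt, Wm}.
Backdoor paths from Ks to Gj:
  P1: Ks <- Wm <- Tt -> Gj
  P2: Ks <- Wm -> Ht -> Jf -> Gj
  P3: Ks <- Wm -> Ht -> Gj
  P4: Ks <- Wm -> Jf <- Ht -> Gj
  P5: Ks <- Wm -> Jf -> Gj
  P6: Ks <- Wm -> Vh <- Tt -> Gj
The empty set is not sufficient: P1 (Ks <- Wm <- Tt -> Gj) has no collider blocking it and no conditioned non-collider, so it is open.
Try {Wm}:
  P1: blocked at chain node Wm ∈ conditioning set.
  P2: blocked at fork node Wm ∈ conditioning set.
  P3: blocked at fork node Wm ∈ conditioning set.
  P4: blocked at fork node Wm ∈ conditioning set.
  P5: blocked at fork node Wm ∈ conditioning set.
  P6: blocked at fork node Wm ∈ conditioning set.
{Wm} contains no descendant of Ks and blocks every backdoor path.
No other singleton works — e.g. {Tt} leaves P2 open — so {Wm} is the unique smallest valid adjustment set.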